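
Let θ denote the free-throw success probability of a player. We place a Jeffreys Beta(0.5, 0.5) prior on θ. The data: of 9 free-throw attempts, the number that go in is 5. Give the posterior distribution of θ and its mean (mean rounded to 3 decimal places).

The binomial likelihood is conjugate to the Beta prior: with 5 successes and 4 failures, the posterior is Beta(0.5+5, 0.5+4) = Beta(5.5, 4.5).
E[θ | data] = 5.5/(5.5+4.5) = 0.550.

Posterior: Beta(5.5, 4.5); mean ≈ 0.550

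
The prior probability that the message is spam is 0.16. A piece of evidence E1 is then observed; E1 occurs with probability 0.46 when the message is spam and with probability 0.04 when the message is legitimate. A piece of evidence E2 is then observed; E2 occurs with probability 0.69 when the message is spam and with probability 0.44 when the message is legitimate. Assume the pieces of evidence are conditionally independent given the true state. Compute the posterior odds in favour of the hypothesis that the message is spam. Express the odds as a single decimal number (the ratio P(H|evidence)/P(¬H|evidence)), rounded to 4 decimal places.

Prior odds = 0.16/(1−0.16) = 0.19048.
Likelihood ratio for E1 = 0.46/0.04 = 11.500.
Likelihood ratio for E2 = 0.69/0.44 = 1.5682.
Posterior odds = prior odds × LR₁ × LR₂ = 3.4351.

Posterior odds ≈ 3.4351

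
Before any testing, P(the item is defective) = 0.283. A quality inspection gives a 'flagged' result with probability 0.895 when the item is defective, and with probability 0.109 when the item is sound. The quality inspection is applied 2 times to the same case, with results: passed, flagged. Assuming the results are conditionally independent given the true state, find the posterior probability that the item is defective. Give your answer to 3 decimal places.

Posterior P(H) ≈ 0.276

With H the event that the item is defective, the joint likelihood of the observed sequence is P(data|H) = 0.105·0.895 = 0.093975 and P(data|¬H) = 0.891·0.109 = 0.097119.
Bayes: P(H|data) = 0.283·0.093975 / (0.283·0.093975 + 0.717·0.097119) = 0.026595/0.096229 = 0.2764.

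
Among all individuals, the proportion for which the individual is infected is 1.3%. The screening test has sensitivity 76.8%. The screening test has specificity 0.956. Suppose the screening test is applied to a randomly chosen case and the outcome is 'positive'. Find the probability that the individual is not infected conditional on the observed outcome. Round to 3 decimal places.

Write H for 'the individual is infected'. Prior odds H:¬H = 0.013/0.987 = 0.013171. For the 'positive' outcome, the likelihood ratio is 0.768/0.044 = 17.455.
Posterior odds = 0.013171 × 17.455 = 0.22990, so P(H|E) = 0.22990/(1+0.22990) = 0.187. Then P(¬H|E) = 1 − 0.187 = 0.813.

P(¬H | E) ≈ 0.813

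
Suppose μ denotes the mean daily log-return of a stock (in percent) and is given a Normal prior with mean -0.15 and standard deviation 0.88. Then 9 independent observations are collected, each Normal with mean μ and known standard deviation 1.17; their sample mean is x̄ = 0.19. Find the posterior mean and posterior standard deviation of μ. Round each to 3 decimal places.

With known σ, the Normal prior is conjugate. Weight on the data is w = (n/σ²)/(n/σ² + 1/τ₀²) = 6.57462/(6.57462+1.29132) = 0.83583.
Posterior mean = w·x̄ + (1−w)·μ₀ = 0.83583·0.19 + 0.16417·-0.15 = 0.134. Posterior variance = 1/(6.57462+1.29132) = 0.127130, so SD = 0.357.

Posterior mean ≈ 0.134; posterior SD ≈ 0.357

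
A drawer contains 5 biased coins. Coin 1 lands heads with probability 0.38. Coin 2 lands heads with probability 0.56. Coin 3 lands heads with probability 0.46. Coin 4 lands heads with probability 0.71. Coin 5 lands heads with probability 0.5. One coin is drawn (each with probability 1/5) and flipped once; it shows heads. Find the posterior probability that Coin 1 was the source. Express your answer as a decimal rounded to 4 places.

Tabulate prior·likelihood by source: [1] prior 0.2, lik 0.38, product 0.07600; [2] prior 0.2, lik 0.56, product 0.1120; [3] prior 0.2, lik 0.46, product 0.09200; [4] prior 0.2, lik 0.71, product 0.1420; [5] prior 0.2, lik 0.5, product 0.1000.
Normalizing constant = 0.52200; the posterior for Coin 1 is its product over the sum, 0.07600/0.52200 = 0.1456.

Posterior probability ≈ 0.1456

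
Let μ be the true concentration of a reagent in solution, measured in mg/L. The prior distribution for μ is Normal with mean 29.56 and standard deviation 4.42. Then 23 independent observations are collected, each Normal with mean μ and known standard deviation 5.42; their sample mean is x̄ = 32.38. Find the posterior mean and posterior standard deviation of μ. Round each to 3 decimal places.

Prior precision 1/τ₀² = 1/4.42² = 0.0511865; data precision n/σ² = 23/5.42² = 0.782941.
Posterior precision = 0.0511865 + 0.782941 = 0.834128, giving posterior SD = 1/√0.834128 = 1.095.
Posterior mean = (0.0511865·29.56 + 0.782941·32.38) / 0.834128 = 32.207.

Posterior mean ≈ 32.207; posterior SD ≈ 1.095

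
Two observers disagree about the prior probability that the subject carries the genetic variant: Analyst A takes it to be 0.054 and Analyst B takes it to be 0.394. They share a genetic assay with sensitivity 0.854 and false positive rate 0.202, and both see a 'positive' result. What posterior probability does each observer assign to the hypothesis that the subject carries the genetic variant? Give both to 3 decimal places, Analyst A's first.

Analyst A: 0.194; Analyst B: 0.733

The likelihood ratio for a 'positive' result is 0.854/0.202 = 4.2277.
Analyst A: prior odds 0.054/0.946 = 0.057082; posterior odds 0.24133; posterior probability 0.194.
Analyst B: prior odds 0.394/0.606 = 0.65017; posterior odds 2.7487; posterior probability 0.733.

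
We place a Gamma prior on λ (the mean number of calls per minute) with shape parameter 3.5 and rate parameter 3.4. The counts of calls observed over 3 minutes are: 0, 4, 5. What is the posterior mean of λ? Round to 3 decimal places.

Posterior mean ≈ 1.953

The Poisson likelihood adds the total count to the shape and the number of exposure periods to the rate. Here ∑xᵢ = 9 and n = 3, so shape 3.5→12.5 and rate 3.4→6.4.
Posterior mean = shape/rate = 12.5/6.4 = 1.953.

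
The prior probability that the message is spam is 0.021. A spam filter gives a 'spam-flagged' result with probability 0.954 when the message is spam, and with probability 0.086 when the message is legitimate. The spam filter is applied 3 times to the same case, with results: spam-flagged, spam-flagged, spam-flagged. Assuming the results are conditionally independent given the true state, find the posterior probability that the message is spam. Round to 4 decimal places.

Posterior P(H) ≈ 0.9670

Let H be the event that the message is spam; start with P(H) = 0.021. P('spam-flagged'|H) = 0.954, P('spam-flagged'|¬H) = 0.086.
Update on result 1 ('spam-flagged'): P(H) ← 0.954·0.0210 / (0.954·0.0210 + 0.086·0.9790) = 0.020034/0.10423 = 0.1922.
Update on result 2 ('spam-flagged'): P(H) ← 0.954·0.1922 / (0.954·0.1922 + 0.086·0.8078) = 0.18337/0.25284 = 0.7252.
Update on result 3 ('spam-flagged'): P(H) ← 0.954·0.7252 / (0.954·0.7252 + 0.086·0.2748) = 0.69188/0.71551 = 0.9670.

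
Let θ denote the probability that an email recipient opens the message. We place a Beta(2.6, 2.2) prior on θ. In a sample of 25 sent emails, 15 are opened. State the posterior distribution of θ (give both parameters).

Posterior: Beta(17.6, 12.2)

The binomial likelihood is conjugate to the Beta prior: with 15 successes and 10 failures, the posterior is Beta(2.6+15, 2.2+10) = Beta(17.6, 12.2).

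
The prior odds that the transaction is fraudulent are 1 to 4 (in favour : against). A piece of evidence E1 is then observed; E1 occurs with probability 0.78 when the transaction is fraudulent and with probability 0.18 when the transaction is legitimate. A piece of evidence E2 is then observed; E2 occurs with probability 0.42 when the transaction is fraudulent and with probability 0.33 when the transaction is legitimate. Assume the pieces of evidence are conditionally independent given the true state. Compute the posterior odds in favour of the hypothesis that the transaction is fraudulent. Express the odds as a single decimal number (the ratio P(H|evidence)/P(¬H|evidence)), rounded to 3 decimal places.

Prior odds = 1/4 = 0.25000.
Likelihood ratio for E1 = 0.78/0.18 = 4.3333.
Likelihood ratio for E2 = 0.42/0.33 = 1.2727.
Posterior odds = prior odds × LR₁ × LR₂ = 1.3788.

Posterior odds ≈ 1.379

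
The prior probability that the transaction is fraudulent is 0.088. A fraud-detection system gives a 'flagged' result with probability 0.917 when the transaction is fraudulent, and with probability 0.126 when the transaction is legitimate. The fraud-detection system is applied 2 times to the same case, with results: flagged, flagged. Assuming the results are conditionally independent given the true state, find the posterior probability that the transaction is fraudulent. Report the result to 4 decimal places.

Let H be the event that the transaction is fraudulent; start with P(H) = 0.088. P('flagged'|H) = 0.917, P('flagged'|¬H) = 0.126.
Update on result 1 ('flagged'): P(H) ← 0.917·0.0880 / (0.917·0.0880 + 0.126·0.9120) = 0.080696/0.19561 = 0.4125.
Update on result 2 ('flagged'): P(H) ← 0.917·0.4125 / (0.917·0.4125 + 0.126·0.5875) = 0.37830/0.45232 = 0.8364.

Posterior P(H) ≈ 0.8364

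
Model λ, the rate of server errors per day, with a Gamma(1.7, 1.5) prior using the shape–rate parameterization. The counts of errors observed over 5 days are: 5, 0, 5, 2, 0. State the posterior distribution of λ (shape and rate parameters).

Posterior: Gamma(shape=13.7, rate=6.5)

The Poisson likelihood adds the total count to the shape and the number of exposure periods to the rate. Here ∑xᵢ = 12 and n = 5, so shape 1.7→13.7 and rate 1.5→6.5.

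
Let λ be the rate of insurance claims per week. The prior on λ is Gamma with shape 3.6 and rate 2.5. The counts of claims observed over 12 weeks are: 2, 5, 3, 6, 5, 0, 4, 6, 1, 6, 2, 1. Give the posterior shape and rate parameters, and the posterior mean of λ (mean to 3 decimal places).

Posterior: Gamma(shape=44.6, rate=14.5); mean ≈ 3.076

The Poisson likelihood adds the total count to the shape and the number of exposure periods to the rate. Here ∑xᵢ = 41 and n = 12, so shape 3.6→44.6 and rate 2.5→14.5.
E[λ | data] = 44.6/14.5 = 3.076.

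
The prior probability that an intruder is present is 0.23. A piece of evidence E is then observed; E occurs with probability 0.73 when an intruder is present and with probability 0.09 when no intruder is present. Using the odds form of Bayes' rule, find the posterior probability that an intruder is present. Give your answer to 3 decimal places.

Prior odds = 0.23/(1−0.23) = 0.29870.
Likelihood ratio for E = 0.73/0.09 = 8.1111.
Posterior odds = prior odds × LR = 2.4228.
Posterior probability = odds/(1+odds) = 2.4228/3.4228 = 0.708.

Posterior probability ≈ 0.708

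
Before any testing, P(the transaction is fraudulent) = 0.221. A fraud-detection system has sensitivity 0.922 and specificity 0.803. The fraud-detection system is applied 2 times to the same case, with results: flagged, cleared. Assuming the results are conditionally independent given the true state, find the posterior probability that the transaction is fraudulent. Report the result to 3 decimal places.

With H the event that the transaction is fraudulent, the joint likelihood of the observed sequence is P(data|H) = 0.922·0.078 = 0.071916 and P(data|¬H) = 0.197·0.803 = 0.15819.
Bayes: P(H|data) = 0.221·0.071916 / (0.221·0.071916 + 0.779·0.15819) = 0.015893/0.13912 = 0.1142.

Posterior P(H) ≈ 0.114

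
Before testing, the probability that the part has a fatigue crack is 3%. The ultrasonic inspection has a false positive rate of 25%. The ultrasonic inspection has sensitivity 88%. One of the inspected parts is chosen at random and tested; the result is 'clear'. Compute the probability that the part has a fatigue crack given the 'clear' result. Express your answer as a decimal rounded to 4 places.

Write H for 'the part has a fatigue crack'. Prior odds H:¬H = 0.03/0.97 = 0.030928. For the 'clear' outcome, the likelihood ratio is 0.12/0.75 = 0.16000.
Posterior odds = 0.030928 × 0.16000 = 0.0049485, so P(H|E) = 0.0049485/(1+0.0049485) = 0.0049.

P(H | E) ≈ 0.0049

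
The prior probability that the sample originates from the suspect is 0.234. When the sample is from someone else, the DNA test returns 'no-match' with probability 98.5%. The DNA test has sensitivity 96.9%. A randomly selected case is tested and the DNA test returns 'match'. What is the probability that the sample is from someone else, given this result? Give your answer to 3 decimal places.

P(¬H | E) ≈ 0.048

Write H for 'the sample originates from the suspect'. Prior odds H:¬H = 0.234/0.766 = 0.30548. For the 'match' outcome, the likelihood ratio is 0.969/0.015 = 64.600.
Posterior odds = 0.30548 × 64.600 = 19.734, so P(H|E) = 19.734/(1+19.734) = 0.952. Then P(¬H|E) = 1 − 0.952 = 0.048.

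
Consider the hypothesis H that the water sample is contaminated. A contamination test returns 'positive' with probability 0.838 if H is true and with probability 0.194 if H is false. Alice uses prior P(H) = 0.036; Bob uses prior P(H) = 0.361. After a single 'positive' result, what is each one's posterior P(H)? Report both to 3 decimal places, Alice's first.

Alice: 0.139; Bob: 0.709

P('+'|H) = 0.838, P('+'|¬H) = 0.194.
Alice: numerator 0.838·0.036 = 0.030168; evidence = 0.030168+0.194·0.964 = 0.21718; posterior = 0.139.
Bob: numerator 0.838·0.361 = 0.30252; evidence = 0.30252+0.194·0.639 = 0.42648; posterior = 0.709.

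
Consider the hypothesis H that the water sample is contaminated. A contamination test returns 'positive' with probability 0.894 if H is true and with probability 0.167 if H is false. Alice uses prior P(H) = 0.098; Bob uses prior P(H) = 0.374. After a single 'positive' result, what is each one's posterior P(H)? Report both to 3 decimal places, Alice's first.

P('+'|H) = 0.894, P('+'|¬H) = 0.167.
Alice: numerator 0.894·0.098 = 0.087612; evidence = 0.087612+0.167·0.902 = 0.23825; posterior = 0.368.
Bob: numerator 0.894·0.374 = 0.33436; evidence = 0.33436+0.167·0.626 = 0.43890; posterior = 0.762.

Alice: 0.368; Bob: 0.762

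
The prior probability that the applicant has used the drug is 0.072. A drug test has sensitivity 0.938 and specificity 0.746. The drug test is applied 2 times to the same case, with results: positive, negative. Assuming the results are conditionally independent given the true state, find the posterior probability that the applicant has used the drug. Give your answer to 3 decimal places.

Let H be the event that the applicant has used the drug; start with P(H) = 0.072. P('positive'|H) = 0.938, P('positive'|¬H) = 0.254.
Update on result 1 ('positive'): P(H) ← 0.938·0.0720 / (0.938·0.0720 + 0.254·0.9280) = 0.067536/0.30325 = 0.2227.
Update on result 2 ('negative'): P(H) ← 0.062·0.2227 / (0.062·0.2227 + 0.746·0.7773) = 0.013808/0.59367 = 0.0233.

Posterior P(H) ≈ 0.023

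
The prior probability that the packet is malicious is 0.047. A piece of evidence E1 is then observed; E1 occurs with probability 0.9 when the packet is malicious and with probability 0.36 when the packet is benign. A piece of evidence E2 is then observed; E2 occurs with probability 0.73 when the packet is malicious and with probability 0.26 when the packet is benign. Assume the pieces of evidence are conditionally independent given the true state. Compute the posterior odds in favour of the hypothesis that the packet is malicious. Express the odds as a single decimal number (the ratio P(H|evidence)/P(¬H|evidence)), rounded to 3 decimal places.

Posterior odds ≈ 0.346

Prior odds = 0.047/(1−0.047) = 0.049318. In log-odds, ln(0.049318) = -3.0095.
Add log likelihood ratios: ln(2.5000) + ln(2.8077) = 1.9487.
Posterior log-odds = -1.0608, so posterior odds = exp(-1.0608) = 0.34617.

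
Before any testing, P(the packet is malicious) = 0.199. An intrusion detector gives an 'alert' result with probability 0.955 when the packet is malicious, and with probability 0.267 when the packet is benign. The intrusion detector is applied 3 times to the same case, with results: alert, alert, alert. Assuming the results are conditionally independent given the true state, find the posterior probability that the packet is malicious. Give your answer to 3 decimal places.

Posterior P(H) ≈ 0.919

Let H be the event that the packet is malicious; start with P(H) = 0.199. P('alert'|H) = 0.955, P('alert'|¬H) = 0.267.
Update on result 1 ('alert'): P(H) ← 0.955·0.1990 / (0.955·0.1990 + 0.267·0.8010) = 0.19004/0.40391 = 0.4705.
Update on result 2 ('alert'): P(H) ← 0.955·0.4705 / (0.955·0.4705 + 0.267·0.5295) = 0.44934/0.59071 = 0.7607.
Update on result 3 ('alert'): P(H) ← 0.955·0.7607 / (0.955·0.7607 + 0.267·0.2393) = 0.72644/0.79034 = 0.9191.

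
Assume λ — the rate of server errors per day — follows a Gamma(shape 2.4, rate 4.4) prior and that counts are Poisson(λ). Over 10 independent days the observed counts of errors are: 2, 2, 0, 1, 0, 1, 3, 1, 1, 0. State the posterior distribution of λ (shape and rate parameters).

Posterior: Gamma(shape=13.4, rate=14.4)

The Poisson likelihood adds the total count to the shape and the number of exposure periods to the rate. Here ∑xᵢ = 11 and n = 10, so shape 2.4→13.4 and rate 4.4→14.4.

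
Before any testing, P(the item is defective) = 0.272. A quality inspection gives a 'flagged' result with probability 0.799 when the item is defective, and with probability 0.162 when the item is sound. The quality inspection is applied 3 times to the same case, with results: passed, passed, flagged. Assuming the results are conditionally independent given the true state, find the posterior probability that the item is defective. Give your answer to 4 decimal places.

With H the event that the item is defective, the joint likelihood of the observed sequence is P(data|H) = 0.201·0.201·0.799 = 0.032280 and P(data|¬H) = 0.838·0.838·0.162 = 0.11376.
Bayes: P(H|data) = 0.272·0.032280 / (0.272·0.032280 + 0.728·0.11376) = 0.0087803/0.091600 = 0.0959.

Posterior P(H) ≈ 0.0959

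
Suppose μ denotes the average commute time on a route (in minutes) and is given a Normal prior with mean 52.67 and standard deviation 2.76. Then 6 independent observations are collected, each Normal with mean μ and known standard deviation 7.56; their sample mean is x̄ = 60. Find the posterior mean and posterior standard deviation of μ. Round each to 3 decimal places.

Posterior mean ≈ 55.927; posterior SD ≈ 2.057

With known σ, the Normal prior is conjugate. Weight on the data is w = (n/σ²)/(n/σ² + 1/τ₀²) = 0.104980/(0.104980+0.131275) = 0.44435.
Posterior mean = w·x̄ + (1−w)·μ₀ = 0.44435·60 + 0.55565·52.67 = 55.927. Posterior variance = 1/(0.104980+0.131275) = 4.23271, so SD = 2.057.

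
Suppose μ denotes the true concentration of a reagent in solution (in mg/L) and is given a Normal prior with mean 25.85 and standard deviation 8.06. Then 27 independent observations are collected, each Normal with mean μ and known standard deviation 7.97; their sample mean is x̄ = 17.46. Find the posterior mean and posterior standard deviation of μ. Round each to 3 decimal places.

Posterior mean ≈ 17.753; posterior SD ≈ 1.507

Prior precision 1/τ₀² = 1/8.06² = 0.0153932; data precision n/σ² = 27/7.97² = 0.425057.
Posterior precision = 0.0153932 + 0.425057 = 0.440450, giving posterior SD = 1/√0.440450 = 1.507.
Posterior mean = (0.0153932·25.85 + 0.425057·17.46) / 0.440450 = 17.753.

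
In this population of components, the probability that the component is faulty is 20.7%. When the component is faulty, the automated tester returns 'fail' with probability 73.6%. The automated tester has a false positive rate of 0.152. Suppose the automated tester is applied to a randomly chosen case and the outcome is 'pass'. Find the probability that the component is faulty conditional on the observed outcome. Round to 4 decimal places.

Let H be the event that the component is faulty. P(H) = 0.207, so P(¬H) = 0.793. With E the 'pass' result, P(E|H) = 0.264 and P(E|¬H) = 0.848.
P(E) = 0.264·0.207 + 0.848·0.793 = 0.054648 + 0.67246 = 0.72711.
By Bayes' theorem, P(H|E) = 0.054648 / 0.72711 = 0.0752.

P(H | E) ≈ 0.0752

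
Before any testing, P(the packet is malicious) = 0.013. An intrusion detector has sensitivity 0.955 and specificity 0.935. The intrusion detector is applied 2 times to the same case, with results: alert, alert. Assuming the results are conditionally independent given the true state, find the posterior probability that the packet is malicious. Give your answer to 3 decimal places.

Posterior P(H) ≈ 0.740

Let H be the event that the packet is malicious; start with P(H) = 0.013. P('alert'|H) = 0.955, P('alert'|¬H) = 0.065.
Update on result 1 ('alert'): P(H) ← 0.955·0.0130 / (0.955·0.0130 + 0.065·0.9870) = 0.012415/0.076570 = 0.1621.
Update on result 2 ('alert'): P(H) ← 0.955·0.1621 / (0.955·0.1621 + 0.065·0.8379) = 0.15484/0.20930 = 0.7398.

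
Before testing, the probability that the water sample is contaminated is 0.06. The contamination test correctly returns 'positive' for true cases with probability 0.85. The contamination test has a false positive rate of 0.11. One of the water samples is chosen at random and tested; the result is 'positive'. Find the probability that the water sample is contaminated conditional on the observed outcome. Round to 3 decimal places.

P(H | E) ≈ 0.330

Write H for 'the water sample is contaminated'. Prior odds H:¬H = 0.06/0.94 = 0.063830. For the 'positive' outcome, the likelihood ratio is 0.85/0.11 = 7.7273.
Posterior odds = 0.063830 × 7.7273 = 0.49323, so P(H|E) = 0.49323/(1+0.49323) = 0.330.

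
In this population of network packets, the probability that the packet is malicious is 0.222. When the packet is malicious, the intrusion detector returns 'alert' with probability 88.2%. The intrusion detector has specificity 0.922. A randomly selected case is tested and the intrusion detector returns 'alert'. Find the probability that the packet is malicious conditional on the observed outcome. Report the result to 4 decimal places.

P(H | E) ≈ 0.7634

Let H be the event that the packet is malicious. P(H) = 0.222, so P(¬H) = 0.778. With E the 'alert' result, P(E|H) = 0.882 and P(E|¬H) = 0.078.
P(E) = 0.882·0.222 + 0.078·0.778 = 0.19580 + 0.060684 = 0.25649.
By Bayes' theorem, P(H|E) = 0.19580 / 0.25649 = 0.7634.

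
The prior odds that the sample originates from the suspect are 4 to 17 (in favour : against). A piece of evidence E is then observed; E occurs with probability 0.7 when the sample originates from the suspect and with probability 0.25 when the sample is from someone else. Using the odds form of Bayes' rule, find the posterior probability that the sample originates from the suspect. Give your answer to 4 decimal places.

Prior odds = 4/17 = 0.23529. In log-odds, ln(0.23529) = -1.4469.
Add log likelihood ratio: ln(2.8000) = 1.0296.
Posterior log-odds = -0.41730, so posterior odds = exp(-0.41730) = 0.65882. Converting, P(H|E) = 0.65882/1.6588 = 0.3972.

Posterior probability ≈ 0.3972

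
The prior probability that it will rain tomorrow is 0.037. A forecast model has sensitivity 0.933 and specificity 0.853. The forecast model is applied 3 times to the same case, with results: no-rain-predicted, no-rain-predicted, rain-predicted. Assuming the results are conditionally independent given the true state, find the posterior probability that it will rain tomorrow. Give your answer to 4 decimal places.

Let H be the event that it will rain tomorrow; start with P(H) = 0.037. P('rain-predicted'|H) = 0.933, P('rain-predicted'|¬H) = 0.147.
Update on result 1 ('no-rain-predicted'): P(H) ← 0.067·0.0370 / (0.067·0.0370 + 0.853·0.9630) = 0.0024790/0.82392 = 0.0030.
Update on result 2 ('no-rain-predicted'): P(H) ← 0.067·0.0030 / (0.067·0.0030 + 0.853·0.9970) = 0.00020159/0.85064 = 0.0002.
Update on result 3 ('rain-predicted'): P(H) ← 0.933·0.0002 / (0.933·0.0002 + 0.147·0.9998) = 0.00022111/0.14719 = 0.0015.

Posterior P(H) ≈ 0.0015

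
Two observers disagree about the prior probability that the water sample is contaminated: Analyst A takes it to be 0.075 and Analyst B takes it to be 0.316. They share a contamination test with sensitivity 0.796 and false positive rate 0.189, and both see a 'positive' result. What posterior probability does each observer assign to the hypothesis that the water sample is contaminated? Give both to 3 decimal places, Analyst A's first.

Analyst A: 0.255; Analyst B: 0.661

The likelihood ratio for a 'positive' result is 0.796/0.189 = 4.2116.
Analyst A: prior odds 0.075/0.925 = 0.081081; posterior odds 0.34148; posterior probability 0.255.
Analyst B: prior odds 0.316/0.684 = 0.46199; posterior odds 1.9457; posterior probability 0.661.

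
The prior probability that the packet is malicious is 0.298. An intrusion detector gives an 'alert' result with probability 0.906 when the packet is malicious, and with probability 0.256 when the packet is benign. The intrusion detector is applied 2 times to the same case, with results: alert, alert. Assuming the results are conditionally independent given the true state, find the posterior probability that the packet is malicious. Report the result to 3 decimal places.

Posterior P(H) ≈ 0.842

With H the event that the packet is malicious, the joint likelihood of the observed sequence is P(data|H) = 0.906·0.906 = 0.82084 and P(data|¬H) = 0.256·0.256 = 0.065536.
Bayes: P(H|data) = 0.298·0.82084 / (0.298·0.82084 + 0.702·0.065536) = 0.24461/0.29062 = 0.8417.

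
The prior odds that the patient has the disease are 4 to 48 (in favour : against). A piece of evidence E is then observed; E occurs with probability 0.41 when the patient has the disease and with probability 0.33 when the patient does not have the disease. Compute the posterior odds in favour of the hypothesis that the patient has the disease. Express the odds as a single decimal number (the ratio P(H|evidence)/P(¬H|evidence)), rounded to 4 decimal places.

Posterior odds ≈ 0.1035

Prior odds = 4/48 = 0.083333.
Likelihood ratio for E = 0.41/0.33 = 1.2424.
Posterior odds = prior odds × LR = 0.10354.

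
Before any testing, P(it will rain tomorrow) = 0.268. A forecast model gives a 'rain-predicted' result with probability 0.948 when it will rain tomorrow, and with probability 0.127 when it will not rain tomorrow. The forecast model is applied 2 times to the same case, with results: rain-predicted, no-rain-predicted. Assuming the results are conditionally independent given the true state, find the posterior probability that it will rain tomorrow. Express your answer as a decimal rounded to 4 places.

With H the event that it will rain tomorrow, the joint likelihood of the observed sequence is P(data|H) = 0.948·0.052 = 0.049296 and P(data|¬H) = 0.127·0.873 = 0.11087.
Bayes: P(H|data) = 0.268·0.049296 / (0.268·0.049296 + 0.732·0.11087) = 0.013211/0.094369 = 0.1400.

Posterior P(H) ≈ 0.1400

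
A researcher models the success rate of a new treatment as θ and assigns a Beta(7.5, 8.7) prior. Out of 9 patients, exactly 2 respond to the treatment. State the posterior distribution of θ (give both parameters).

Observing 2 successes and 7 failures updates Beta(7.5, 8.7) by adding the success and failure counts to the two shape parameters: α = 7.5+2 = 9.5, β = 8.7+7 = 15.7.

Posterior: Beta(9.5, 15.7)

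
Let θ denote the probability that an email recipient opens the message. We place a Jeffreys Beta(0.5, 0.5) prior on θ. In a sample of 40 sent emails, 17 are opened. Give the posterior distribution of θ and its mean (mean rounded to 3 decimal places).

Observing 17 successes and 23 failures updates Beta(0.5, 0.5) by adding the success and failure counts to the two shape parameters: α = 0.5+17 = 17.5, β = 0.5+23 = 23.5.
Posterior mean = α/(α+β) = 17.5/41 = 0.427.

Posterior: Beta(17.5, 23.5); mean ≈ 0.427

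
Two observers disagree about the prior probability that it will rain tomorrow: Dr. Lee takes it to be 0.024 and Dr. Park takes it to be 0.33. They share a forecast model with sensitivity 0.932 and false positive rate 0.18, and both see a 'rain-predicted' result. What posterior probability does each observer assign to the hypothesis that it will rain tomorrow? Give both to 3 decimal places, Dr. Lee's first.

Dr. Lee: 0.113; Dr. Park: 0.718

P('+'|H) = 0.932, P('+'|¬H) = 0.18.
Dr. Lee: numerator 0.932·0.024 = 0.022368; evidence = 0.022368+0.18·0.976 = 0.19805; posterior = 0.113.
Dr. Park: numerator 0.932·0.33 = 0.30756; evidence = 0.30756+0.18·0.67 = 0.42816; posterior = 0.718.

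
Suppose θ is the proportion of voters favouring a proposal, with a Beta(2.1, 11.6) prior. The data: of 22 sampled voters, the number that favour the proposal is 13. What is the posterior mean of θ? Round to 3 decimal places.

The binomial likelihood is conjugate to the Beta prior: with 13 successes and 9 failures, the posterior is Beta(2.1+13, 11.6+9) = Beta(15.1, 20.6).
E[θ | data] = 15.1/(15.1+20.6) = 0.423.

Posterior mean ≈ 0.423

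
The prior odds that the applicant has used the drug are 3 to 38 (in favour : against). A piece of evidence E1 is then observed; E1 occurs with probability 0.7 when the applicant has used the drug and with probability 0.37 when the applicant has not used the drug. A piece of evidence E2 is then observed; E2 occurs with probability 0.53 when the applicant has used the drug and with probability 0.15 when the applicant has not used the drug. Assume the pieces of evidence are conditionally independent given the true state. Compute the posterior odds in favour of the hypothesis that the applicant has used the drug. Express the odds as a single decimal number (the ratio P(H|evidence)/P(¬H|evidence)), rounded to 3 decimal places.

Prior odds = 3/38 = 0.078947.
Likelihood ratio for E1 = 0.7/0.37 = 1.8919.
Likelihood ratio for E2 = 0.53/0.15 = 3.5333.
Posterior odds = prior odds × LR₁ × LR₂ = 0.52774.

Posterior odds ≈ 0.528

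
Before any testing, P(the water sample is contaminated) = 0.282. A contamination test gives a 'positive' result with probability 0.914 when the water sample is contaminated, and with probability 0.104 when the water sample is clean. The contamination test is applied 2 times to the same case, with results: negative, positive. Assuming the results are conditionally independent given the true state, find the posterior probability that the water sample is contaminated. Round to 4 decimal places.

Let H be the event that the water sample is contaminated; start with P(H) = 0.282. P('positive'|H) = 0.914, P('positive'|¬H) = 0.104.
Update on result 1 ('negative'): P(H) ← 0.086·0.2820 / (0.086·0.2820 + 0.896·0.7180) = 0.024252/0.66758 = 0.0363.
Update on result 2 ('positive'): P(H) ← 0.914·0.0363 / (0.914·0.0363 + 0.104·0.9637) = 0.033204/0.13343 = 0.2489.

Posterior P(H) ≈ 0.2489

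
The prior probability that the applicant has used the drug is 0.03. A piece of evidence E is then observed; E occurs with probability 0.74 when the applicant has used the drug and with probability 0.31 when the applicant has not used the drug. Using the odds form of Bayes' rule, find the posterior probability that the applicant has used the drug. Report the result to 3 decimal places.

Posterior probability ≈ 0.069

Prior odds = 0.03/(1−0.03) = 0.030928. In log-odds, ln(0.030928) = -3.4761.
Add log likelihood ratio: ln(2.3871) = 0.87008.
Posterior log-odds = -2.6060, so posterior odds = exp(-2.6060) = 0.073828. Converting, P(H|E) = 0.073828/1.0738 = 0.069.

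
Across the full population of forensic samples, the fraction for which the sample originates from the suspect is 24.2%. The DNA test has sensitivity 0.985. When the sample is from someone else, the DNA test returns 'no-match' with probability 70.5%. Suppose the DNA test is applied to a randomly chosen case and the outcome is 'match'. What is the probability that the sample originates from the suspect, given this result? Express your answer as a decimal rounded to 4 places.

P(H | E) ≈ 0.5160

Write H for 'the sample originates from the suspect'. Prior odds H:¬H = 0.242/0.758 = 0.31926. For the 'match' outcome, the likelihood ratio is 0.985/0.295 = 3.3390.
Posterior odds = 0.31926 × 3.3390 = 1.0660, so P(H|E) = 1.0660/(1+1.0660) = 0.5160.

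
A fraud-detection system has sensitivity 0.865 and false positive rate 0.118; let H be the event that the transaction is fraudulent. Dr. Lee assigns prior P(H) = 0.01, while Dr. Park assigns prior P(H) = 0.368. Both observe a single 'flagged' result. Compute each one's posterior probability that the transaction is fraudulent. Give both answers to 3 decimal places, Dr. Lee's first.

Dr. Lee: 0.069; Dr. Park: 0.810

The likelihood ratio for a 'flagged' result is 0.865/0.118 = 7.3305.
Dr. Lee: prior odds 0.01/0.99 = 0.010101; posterior odds 0.074046; posterior probability 0.069.
Dr. Park: prior odds 0.368/0.632 = 0.58228; posterior odds 4.2684; posterior probability 0.810.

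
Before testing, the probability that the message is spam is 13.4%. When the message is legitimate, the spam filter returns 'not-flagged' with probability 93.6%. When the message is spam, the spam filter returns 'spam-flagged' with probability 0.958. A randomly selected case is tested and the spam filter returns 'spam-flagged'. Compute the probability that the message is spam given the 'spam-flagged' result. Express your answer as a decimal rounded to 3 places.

Write H for 'the message is spam'. Prior odds H:¬H = 0.134/0.866 = 0.15473. For the 'spam-flagged' outcome, the likelihood ratio is 0.958/0.064 = 14.969.
Posterior odds = 0.15473 × 14.969 = 2.3162, so P(H|E) = 2.3162/(1+2.3162) = 0.698.

P(H | E) ≈ 0.698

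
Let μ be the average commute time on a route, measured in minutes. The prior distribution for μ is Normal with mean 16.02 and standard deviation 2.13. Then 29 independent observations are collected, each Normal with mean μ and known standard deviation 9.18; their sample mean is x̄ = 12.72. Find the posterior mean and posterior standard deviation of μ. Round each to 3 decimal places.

With known σ, the Normal prior is conjugate. Weight on the data is w = (n/σ²)/(n/σ² + 1/τ₀²) = 0.344122/(0.344122+0.220415) = 0.60957.
Posterior mean = w·x̄ + (1−w)·μ₀ = 0.60957·12.72 + 0.39043·16.02 = 14.008. Posterior variance = 1/(0.344122+0.220415) = 1.77136, so SD = 1.331.

Posterior mean ≈ 14.008; posterior SD ≈ 1.331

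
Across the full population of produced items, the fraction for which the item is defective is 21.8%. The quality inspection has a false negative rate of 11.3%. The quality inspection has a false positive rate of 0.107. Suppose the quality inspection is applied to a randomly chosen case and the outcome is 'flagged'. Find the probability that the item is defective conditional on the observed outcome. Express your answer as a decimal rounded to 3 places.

Let H be the event that the item is defective. P(H) = 0.218, so P(¬H) = 0.782. With E the 'flagged' result, P(E|H) = 0.887 and P(E|¬H) = 0.107.
P(E) = 0.887·0.218 + 0.107·0.782 = 0.19337 + 0.083674 = 0.27704.
By Bayes' theorem, P(H|E) = 0.19337 / 0.27704 = 0.698.

P(H | E) ≈ 0.698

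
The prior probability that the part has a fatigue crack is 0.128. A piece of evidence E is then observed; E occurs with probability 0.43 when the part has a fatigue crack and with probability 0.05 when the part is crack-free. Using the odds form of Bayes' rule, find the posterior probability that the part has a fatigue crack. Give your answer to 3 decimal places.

Posterior probability ≈ 0.558

Prior odds = 0.128/(1−0.128) = 0.14679.
Likelihood ratio for E = 0.43/0.05 = 8.6000.
Posterior odds = prior odds × LR = 1.2624.
Posterior probability = odds/(1+odds) = 1.2624/2.2624 = 0.558.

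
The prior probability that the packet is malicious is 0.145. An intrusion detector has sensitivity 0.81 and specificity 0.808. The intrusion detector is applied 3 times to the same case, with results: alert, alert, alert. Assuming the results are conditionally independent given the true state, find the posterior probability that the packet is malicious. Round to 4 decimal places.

Posterior P(H) ≈ 0.9272

With H the event that the packet is malicious, the joint likelihood of the observed sequence is P(data|H) = 0.81·0.81·0.81 = 0.53144 and P(data|¬H) = 0.192·0.192·0.192 = 0.0070779.
Bayes: P(H|data) = 0.145·0.53144 / (0.145·0.53144 + 0.855·0.0070779) = 0.077059/0.083111 = 0.9272.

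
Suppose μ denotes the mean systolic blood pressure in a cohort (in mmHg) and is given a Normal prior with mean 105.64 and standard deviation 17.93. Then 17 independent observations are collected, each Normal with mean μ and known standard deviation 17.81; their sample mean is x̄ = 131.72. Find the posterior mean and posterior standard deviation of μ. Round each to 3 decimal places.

Posterior mean ≈ 130.289; posterior SD ≈ 4.199

With known σ, the Normal prior is conjugate. Weight on the data is w = (n/σ²)/(n/σ² + 1/τ₀²) = 0.0535946/(0.0535946+0.00311057) = 0.94514.
Posterior mean = w·x̄ + (1−w)·μ₀ = 0.94514·131.72 + 0.054855·105.64 = 130.289. Posterior variance = 1/(0.0535946+0.00311057) = 17.6351, so SD = 4.199.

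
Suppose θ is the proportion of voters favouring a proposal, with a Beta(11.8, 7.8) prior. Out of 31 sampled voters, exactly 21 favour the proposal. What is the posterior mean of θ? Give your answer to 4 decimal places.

Observing 21 successes and 10 failures updates Beta(11.8, 7.8) by adding the success and failure counts to the two shape parameters: α = 11.8+21 = 32.8, β = 7.8+10 = 17.8.
E[θ | data] = 32.8/(32.8+17.8) = 0.6482.

Posterior mean ≈ 0.6482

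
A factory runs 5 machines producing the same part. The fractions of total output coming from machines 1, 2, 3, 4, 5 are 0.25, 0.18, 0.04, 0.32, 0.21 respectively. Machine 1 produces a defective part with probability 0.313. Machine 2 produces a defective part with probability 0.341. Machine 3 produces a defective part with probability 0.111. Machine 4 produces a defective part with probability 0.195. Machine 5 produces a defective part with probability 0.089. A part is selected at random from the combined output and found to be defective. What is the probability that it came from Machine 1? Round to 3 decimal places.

P(defective|M1) = 0.313; P(defective|M2) = 0.341; P(defective|M3) = 0.111; P(defective|M4) = 0.195; P(defective|M5) = 0.089.
Prior × likelihood for each source: 0.25·0.313=0.07825, 0.18·0.341=0.06138, 0.04·0.111=0.004440, 0.32·0.195=0.06240, 0.21·0.089=0.01869. Summing gives P(defective) = 0.22516.
P(Machine 1 | defective) = 0.07825 / 0.22516 = 0.348.

Posterior probability ≈ 0.348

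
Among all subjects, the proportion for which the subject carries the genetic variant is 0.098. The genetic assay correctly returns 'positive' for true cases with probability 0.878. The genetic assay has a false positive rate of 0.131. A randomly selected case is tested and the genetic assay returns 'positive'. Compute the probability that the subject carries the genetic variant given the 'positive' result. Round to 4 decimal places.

P(H | E) ≈ 0.4214

Write H for 'the subject carries the genetic variant'. Prior odds H:¬H = 0.098/0.902 = 0.10865. For the 'positive' outcome, the likelihood ratio is 0.878/0.131 = 6.7023.
Posterior odds = 0.10865 × 6.7023 = 0.72819, so P(H|E) = 0.72819/(1+0.72819) = 0.4214.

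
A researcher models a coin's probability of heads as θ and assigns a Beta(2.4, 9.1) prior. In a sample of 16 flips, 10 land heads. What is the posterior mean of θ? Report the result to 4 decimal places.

Observing 10 successes and 6 failures updates Beta(2.4, 9.1) by adding the success and failure counts to the two shape parameters: α = 2.4+10 = 12.4, β = 9.1+6 = 15.1.
Posterior mean = α/(α+β) = 12.4/27.5 = 0.4509.

Posterior mean ≈ 0.4509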